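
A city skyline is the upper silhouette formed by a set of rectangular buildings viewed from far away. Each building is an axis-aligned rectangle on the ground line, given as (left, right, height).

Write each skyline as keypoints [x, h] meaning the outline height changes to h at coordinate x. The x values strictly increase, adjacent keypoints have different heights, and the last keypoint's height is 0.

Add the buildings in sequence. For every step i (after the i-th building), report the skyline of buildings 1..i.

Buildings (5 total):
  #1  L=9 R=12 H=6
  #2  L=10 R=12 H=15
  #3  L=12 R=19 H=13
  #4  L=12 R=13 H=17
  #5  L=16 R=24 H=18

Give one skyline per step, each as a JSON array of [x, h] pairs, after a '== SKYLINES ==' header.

== SKYLINES ==
[[9,6],[12,0]]
[[9,6],[10,15],[12,0]]
[[9,6],[10,15],[12,13],[19,0]]
[[9,6],[10,15],[12,17],[13,13],[19,0]]
[[9,6],[10,15],[12,17],[13,13],[16,18],[24,0]]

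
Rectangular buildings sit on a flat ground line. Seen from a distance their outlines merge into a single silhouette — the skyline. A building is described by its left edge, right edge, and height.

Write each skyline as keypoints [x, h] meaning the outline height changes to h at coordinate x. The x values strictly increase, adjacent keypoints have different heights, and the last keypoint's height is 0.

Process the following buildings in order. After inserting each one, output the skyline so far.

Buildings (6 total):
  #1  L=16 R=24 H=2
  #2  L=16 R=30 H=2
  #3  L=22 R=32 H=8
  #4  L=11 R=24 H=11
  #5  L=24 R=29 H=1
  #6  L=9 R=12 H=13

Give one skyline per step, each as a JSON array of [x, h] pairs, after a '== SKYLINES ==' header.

== SKYLINES ==
[[16,2],[24,0]]
[[16,2],[30,0]]
[[16,2],[22,8],[32,0]]
[[11,11],[24,8],[32,0]]
[[11,11],[24,8],[32,0]]
[[9,13],[12,11],[24,8],[32,0]]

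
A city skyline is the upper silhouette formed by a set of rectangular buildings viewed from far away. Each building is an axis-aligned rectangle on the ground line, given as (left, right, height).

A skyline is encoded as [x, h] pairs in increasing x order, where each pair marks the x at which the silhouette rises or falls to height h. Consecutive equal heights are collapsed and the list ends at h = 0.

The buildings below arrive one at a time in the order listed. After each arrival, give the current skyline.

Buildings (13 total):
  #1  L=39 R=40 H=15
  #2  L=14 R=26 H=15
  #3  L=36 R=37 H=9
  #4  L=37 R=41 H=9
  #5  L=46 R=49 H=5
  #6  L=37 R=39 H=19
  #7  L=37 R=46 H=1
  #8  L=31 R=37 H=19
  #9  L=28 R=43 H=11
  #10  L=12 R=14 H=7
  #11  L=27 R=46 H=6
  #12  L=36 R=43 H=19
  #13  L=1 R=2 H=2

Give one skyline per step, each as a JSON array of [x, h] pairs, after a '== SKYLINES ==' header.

== SKYLINES ==
[[39,15],[40,0]]
[[14,15],[26,0],[39,15],[40,0]]
[[14,15],[26,0],[36,9],[37,0],[39,15],[40,0]]
[[14,15],[26,0],[36,9],[39,15],[40,9],[41,0]]
[[14,15],[26,0],[36,9],[39,15],[40,9],[41,0],[46,5],[49,0]]
[[14,15],[26,0],[36,9],[37,19],[39,15],[40,9],[41,0],[46,5],[49,0]]
[[14,15],[26,0],[36,9],[37,19],[39,15],[40,9],[41,1],[46,5],[49,0]]
[[14,15],[26,0],[31,19],[39,15],[40,9],[41,1],[46,5],[49,0]]
[[14,15],[26,0],[28,11],[31,19],[39,15],[40,11],[43,1],[46,5],[49,0]]
[[12,7],[14,15],[26,0],[28,11],[31,19],[39,15],[40,11],[43,1],[46,5],[49,0]]
[[12,7],[14,15],[26,0],[27,6],[28,11],[31,19],[39,15],[40,11],[43,6],[46,5],[49,0]]
[[12,7],[14,15],[26,0],[27,6],[28,11],[31,19],[43,6],[46,5],[49,0]]
[[1,2],[2,0],[12,7],[14,15],[26,0],[27,6],[28,11],[31,19],[43,6],[46,5],[49,0]]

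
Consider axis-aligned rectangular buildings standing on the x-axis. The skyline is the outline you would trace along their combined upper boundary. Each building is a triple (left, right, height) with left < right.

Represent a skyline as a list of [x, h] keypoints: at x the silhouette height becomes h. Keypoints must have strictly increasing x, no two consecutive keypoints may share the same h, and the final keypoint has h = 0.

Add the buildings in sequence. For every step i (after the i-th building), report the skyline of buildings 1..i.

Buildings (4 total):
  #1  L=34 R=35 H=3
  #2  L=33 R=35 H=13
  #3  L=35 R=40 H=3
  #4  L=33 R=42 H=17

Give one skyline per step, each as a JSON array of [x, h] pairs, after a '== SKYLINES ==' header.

== SKYLINES ==
[[34,3],[35,0]]
[[33,13],[35,0]]
[[33,13],[35,3],[40,0]]
[[33,17],[42,0]]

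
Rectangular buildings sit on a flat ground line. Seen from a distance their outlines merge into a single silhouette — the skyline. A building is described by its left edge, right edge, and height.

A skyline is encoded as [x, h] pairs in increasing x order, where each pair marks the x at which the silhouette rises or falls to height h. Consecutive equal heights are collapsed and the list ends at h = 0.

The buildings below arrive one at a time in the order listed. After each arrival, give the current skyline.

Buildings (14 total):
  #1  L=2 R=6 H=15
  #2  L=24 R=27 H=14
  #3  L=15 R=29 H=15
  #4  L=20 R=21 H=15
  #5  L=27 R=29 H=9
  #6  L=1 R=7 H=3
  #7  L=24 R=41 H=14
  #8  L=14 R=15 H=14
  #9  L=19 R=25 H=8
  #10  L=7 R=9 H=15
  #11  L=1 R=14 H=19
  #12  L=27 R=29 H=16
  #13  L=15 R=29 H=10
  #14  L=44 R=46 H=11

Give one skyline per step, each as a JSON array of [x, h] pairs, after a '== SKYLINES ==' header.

== SKYLINES ==
[[2,15],[6,0]]
[[2,15],[6,0],[24,14],[27,0]]
[[2,15],[6,0],[15,15],[29,0]]
[[2,15],[6,0],[15,15],[29,0]]
[[2,15],[6,0],[15,15],[29,0]]
[[1,3],[2,15],[6,3],[7,0],[15,15],[29,0]]
[[1,3],[2,15],[6,3],[7,0],[15,15],[29,14],[41,0]]
[[1,3],[2,15],[6,3],[7,0],[14,14],[15,15],[29,14],[41,0]]
[[1,3],[2,15],[6,3],[7,0],[14,14],[15,15],[29,14],[41,0]]
[[1,3],[2,15],[6,3],[7,15],[9,0],[14,14],[15,15],[29,14],[41,0]]
[[1,19],[14,14],[15,15],[29,14],[41,0]]
[[1,19],[14,14],[15,15],[27,16],[29,14],[41,0]]
[[1,19],[14,14],[15,15],[27,16],[29,14],[41,0]]
[[1,19],[14,14],[15,15],[27,16],[29,14],[41,0],[44,11],[46,0]]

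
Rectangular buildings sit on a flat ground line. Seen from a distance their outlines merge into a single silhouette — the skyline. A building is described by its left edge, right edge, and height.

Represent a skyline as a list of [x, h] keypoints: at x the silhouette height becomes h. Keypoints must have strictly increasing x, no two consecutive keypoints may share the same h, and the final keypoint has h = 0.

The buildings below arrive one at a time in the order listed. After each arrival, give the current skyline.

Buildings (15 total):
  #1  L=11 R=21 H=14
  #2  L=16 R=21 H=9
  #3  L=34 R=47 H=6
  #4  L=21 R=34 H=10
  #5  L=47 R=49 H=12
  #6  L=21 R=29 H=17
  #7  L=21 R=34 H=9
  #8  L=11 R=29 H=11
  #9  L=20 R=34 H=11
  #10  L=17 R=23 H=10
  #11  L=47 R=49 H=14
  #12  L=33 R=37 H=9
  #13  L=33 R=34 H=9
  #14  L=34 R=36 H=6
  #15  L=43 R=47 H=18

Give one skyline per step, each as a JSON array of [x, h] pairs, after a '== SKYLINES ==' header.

== SKYLINES ==
[[11,14],[21,0]]
[[11,14],[21,0]]
[[11,14],[21,0],[34,6],[47,0]]
[[11,14],[21,10],[34,6],[47,0]]
[[11,14],[21,10],[34,6],[47,12],[49,0]]
[[11,14],[21,17],[29,10],[34,6],[47,12],[49,0]]
[[11,14],[21,17],[29,10],[34,6],[47,12],[49,0]]
[[11,14],[21,17],[29,10],[34,6],[47,12],[49,0]]
[[11,14],[21,17],[29,11],[34,6],[47,12],[49,0]]
[[11,14],[21,17],[29,11],[34,6],[47,12],[49,0]]
[[11,14],[21,17],[29,11],[34,6],[47,14],[49,0]]
[[11,14],[21,17],[29,11],[34,9],[37,6],[47,14],[49,0]]
[[11,14],[21,17],[29,11],[34,9],[37,6],[47,14],[49,0]]
[[11,14],[21,17],[29,11],[34,9],[37,6],[47,14],[49,0]]
[[11,14],[21,17],[29,11],[34,9],[37,6],[43,18],[47,14],[49,0]]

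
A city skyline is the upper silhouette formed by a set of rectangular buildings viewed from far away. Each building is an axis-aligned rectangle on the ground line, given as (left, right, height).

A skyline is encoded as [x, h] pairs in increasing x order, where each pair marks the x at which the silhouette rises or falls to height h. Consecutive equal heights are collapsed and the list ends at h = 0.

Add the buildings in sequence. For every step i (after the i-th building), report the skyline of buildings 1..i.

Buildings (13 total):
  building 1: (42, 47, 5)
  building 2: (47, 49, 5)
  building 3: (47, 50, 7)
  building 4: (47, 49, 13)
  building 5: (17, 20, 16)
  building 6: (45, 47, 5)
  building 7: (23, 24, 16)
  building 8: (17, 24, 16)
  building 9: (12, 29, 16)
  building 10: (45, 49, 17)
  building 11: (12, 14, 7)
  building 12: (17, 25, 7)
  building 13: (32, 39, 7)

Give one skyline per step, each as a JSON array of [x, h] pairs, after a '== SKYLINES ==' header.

== SKYLINES ==
[[42,5],[47,0]]
[[42,5],[49,0]]
[[42,5],[47,7],[50,0]]
[[42,5],[47,13],[49,7],[50,0]]
[[17,16],[20,0],[42,5],[47,13],[49,7],[50,0]]
[[17,16],[20,0],[42,5],[47,13],[49,7],[50,0]]
[[17,16],[20,0],[23,16],[24,0],[42,5],[47,13],[49,7],[50,0]]
[[17,16],[24,0],[42,5],[47,13],[49,7],[50,0]]
[[12,16],[29,0],[42,5],[47,13],[49,7],[50,0]]
[[12,16],[29,0],[42,5],[45,17],[49,7],[50,0]]
[[12,16],[29,0],[42,5],[45,17],[49,7],[50,0]]
[[12,16],[29,0],[42,5],[45,17],[49,7],[50,0]]
[[12,16],[29,0],[32,7],[39,0],[42,5],[45,17],[49,7],[50,0]]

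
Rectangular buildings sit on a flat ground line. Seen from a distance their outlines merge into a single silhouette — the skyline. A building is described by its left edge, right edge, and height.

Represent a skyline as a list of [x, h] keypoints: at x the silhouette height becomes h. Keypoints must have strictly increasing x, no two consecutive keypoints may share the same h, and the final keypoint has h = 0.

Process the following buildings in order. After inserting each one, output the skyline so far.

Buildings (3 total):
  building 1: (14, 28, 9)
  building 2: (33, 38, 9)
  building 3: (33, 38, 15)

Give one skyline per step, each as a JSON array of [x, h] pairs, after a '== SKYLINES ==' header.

== SKYLINES ==
[[14,9],[28,0]]
[[14,9],[28,0],[33,9],[38,0]]
[[14,9],[28,0],[33,15],[38,0]]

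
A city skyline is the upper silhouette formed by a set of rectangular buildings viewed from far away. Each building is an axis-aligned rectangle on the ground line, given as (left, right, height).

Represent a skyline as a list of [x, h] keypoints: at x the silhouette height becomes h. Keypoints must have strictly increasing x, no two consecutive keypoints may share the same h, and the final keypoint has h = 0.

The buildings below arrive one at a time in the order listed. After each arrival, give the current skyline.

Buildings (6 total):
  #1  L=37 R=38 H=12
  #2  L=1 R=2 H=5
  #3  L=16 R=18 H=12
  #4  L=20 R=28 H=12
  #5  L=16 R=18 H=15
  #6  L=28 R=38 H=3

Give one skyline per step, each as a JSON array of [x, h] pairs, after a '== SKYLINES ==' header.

== SKYLINES ==
[[37,12],[38,0]]
[[1,5],[2,0],[37,12],[38,0]]
[[1,5],[2,0],[16,12],[18,0],[37,12],[38,0]]
[[1,5],[2,0],[16,12],[18,0],[20,12],[28,0],[37,12],[38,0]]
[[1,5],[2,0],[16,15],[18,0],[20,12],[28,0],[37,12],[38,0]]
[[1,5],[2,0],[16,15],[18,0],[20,12],[28,3],[37,12],[38,0]]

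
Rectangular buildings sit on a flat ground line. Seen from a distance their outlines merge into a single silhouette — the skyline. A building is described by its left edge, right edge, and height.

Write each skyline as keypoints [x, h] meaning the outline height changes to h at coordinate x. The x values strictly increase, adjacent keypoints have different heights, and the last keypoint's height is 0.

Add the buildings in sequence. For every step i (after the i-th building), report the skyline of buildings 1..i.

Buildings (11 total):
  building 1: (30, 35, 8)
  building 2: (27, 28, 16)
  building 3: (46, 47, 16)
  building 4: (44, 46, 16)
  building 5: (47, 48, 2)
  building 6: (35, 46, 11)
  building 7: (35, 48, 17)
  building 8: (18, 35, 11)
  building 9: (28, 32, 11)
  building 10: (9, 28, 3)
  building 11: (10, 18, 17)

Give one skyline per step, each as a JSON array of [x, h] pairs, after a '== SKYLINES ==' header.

== SKYLINES ==
[[30,8],[35,0]]
[[27,16],[28,0],[30,8],[35,0]]
[[27,16],[28,0],[30,8],[35,0],[46,16],[47,0]]
[[27,16],[28,0],[30,8],[35,0],[44,16],[47,0]]
[[27,16],[28,0],[30,8],[35,0],[44,16],[47,2],[48,0]]
[[27,16],[28,0],[30,8],[35,11],[44,16],[47,2],[48,0]]
[[27,16],[28,0],[30,8],[35,17],[48,0]]
[[18,11],[27,16],[28,11],[35,17],[48,0]]
[[18,11],[27,16],[28,11],[35,17],[48,0]]
[[9,3],[18,11],[27,16],[28,11],[35,17],[48,0]]
[[9,3],[10,17],[18,11],[27,16],[28,11],[35,17],[48,0]]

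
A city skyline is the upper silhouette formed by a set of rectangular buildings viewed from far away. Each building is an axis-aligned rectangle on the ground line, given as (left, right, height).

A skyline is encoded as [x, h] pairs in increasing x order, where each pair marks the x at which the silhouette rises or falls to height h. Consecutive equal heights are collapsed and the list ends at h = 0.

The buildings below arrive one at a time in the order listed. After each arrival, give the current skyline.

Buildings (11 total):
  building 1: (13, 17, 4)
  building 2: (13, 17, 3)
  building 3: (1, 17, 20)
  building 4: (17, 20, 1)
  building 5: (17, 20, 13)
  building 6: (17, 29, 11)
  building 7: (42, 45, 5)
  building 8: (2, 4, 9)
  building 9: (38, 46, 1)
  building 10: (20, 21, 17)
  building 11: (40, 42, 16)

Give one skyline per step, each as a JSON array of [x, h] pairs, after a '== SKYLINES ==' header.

== SKYLINES ==
[[13,4],[17,0]]
[[13,4],[17,0]]
[[1,20],[17,0]]
[[1,20],[17,1],[20,0]]
[[1,20],[17,13],[20,0]]
[[1,20],[17,13],[20,11],[29,0]]
[[1,20],[17,13],[20,11],[29,0],[42,5],[45,0]]
[[1,20],[17,13],[20,11],[29,0],[42,5],[45,0]]
[[1,20],[17,13],[20,11],[29,0],[38,1],[42,5],[45,1],[46,0]]
[[1,20],[17,13],[20,17],[21,11],[29,0],[38,1],[42,5],[45,1],[46,0]]
[[1,20],[17,13],[20,17],[21,11],[29,0],[38,1],[40,16],[42,5],[45,1],[46,0]]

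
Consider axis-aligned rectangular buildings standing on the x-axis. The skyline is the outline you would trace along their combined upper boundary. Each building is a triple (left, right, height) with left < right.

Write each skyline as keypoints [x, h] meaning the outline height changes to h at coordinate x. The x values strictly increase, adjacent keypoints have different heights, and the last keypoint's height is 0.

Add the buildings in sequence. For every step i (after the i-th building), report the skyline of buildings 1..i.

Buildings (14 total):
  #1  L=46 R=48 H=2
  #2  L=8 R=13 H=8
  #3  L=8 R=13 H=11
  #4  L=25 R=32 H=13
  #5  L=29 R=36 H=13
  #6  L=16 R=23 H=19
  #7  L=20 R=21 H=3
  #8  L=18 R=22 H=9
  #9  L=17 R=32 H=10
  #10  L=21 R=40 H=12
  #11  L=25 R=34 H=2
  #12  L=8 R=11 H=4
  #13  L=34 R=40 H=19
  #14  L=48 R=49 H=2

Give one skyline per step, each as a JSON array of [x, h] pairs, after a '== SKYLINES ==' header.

== SKYLINES ==
[[46,2],[48,0]]
[[8,8],[13,0],[46,2],[48,0]]
[[8,11],[13,0],[46,2],[48,0]]
[[8,11],[13,0],[25,13],[32,0],[46,2],[48,0]]
[[8,11],[13,0],[25,13],[36,0],[46,2],[48,0]]
[[8,11],[13,0],[16,19],[23,0],[25,13],[36,0],[46,2],[48,0]]
[[8,11],[13,0],[16,19],[23,0],[25,13],[36,0],[46,2],[48,0]]
[[8,11],[13,0],[16,19],[23,0],[25,13],[36,0],[46,2],[48,0]]
[[8,11],[13,0],[16,19],[23,10],[25,13],[36,0],[46,2],[48,0]]
[[8,11],[13,0],[16,19],[23,12],[25,13],[36,12],[40,0],[46,2],[48,0]]
[[8,11],[13,0],[16,19],[23,12],[25,13],[36,12],[40,0],[46,2],[48,0]]
[[8,11],[13,0],[16,19],[23,12],[25,13],[36,12],[40,0],[46,2],[48,0]]
[[8,11],[13,0],[16,19],[23,12],[25,13],[34,19],[40,0],[46,2],[48,0]]
[[8,11],[13,0],[16,19],[23,12],[25,13],[34,19],[40,0],[46,2],[49,0]]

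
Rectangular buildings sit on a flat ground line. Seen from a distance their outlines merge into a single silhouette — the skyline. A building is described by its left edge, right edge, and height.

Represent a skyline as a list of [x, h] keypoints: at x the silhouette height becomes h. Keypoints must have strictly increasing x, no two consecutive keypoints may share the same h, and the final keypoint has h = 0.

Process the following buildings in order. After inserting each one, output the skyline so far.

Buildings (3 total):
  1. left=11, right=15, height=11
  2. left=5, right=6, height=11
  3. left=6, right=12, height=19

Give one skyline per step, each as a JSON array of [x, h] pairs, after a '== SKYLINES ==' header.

== SKYLINES ==
[[11,11],[15,0]]
[[5,11],[6,0],[11,11],[15,0]]
[[5,11],[6,19],[12,11],[15,0]]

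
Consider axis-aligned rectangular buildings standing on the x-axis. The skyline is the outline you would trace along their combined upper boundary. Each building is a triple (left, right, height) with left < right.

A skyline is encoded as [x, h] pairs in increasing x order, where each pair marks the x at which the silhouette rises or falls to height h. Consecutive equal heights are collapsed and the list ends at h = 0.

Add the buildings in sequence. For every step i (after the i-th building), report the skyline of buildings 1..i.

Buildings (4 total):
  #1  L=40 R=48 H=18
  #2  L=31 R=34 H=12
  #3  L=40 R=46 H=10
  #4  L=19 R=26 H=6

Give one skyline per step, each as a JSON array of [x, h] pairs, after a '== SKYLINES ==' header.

== SKYLINES ==
[[40,18],[48,0]]
[[31,12],[34,0],[40,18],[48,0]]
[[31,12],[34,0],[40,18],[48,0]]
[[19,6],[26,0],[31,12],[34,0],[40,18],[48,0]]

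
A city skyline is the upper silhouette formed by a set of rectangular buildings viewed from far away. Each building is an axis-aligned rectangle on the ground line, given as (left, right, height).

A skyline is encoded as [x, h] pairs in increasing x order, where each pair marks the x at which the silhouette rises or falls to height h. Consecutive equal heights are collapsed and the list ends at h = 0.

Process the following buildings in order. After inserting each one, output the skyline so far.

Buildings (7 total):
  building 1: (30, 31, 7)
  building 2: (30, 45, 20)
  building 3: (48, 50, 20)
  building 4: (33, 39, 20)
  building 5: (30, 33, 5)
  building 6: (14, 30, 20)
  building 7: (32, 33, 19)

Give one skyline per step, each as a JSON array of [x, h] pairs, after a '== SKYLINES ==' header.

== SKYLINES ==
[[30,7],[31,0]]
[[30,20],[45,0]]
[[30,20],[45,0],[48,20],[50,0]]
[[30,20],[45,0],[48,20],[50,0]]
[[30,20],[45,0],[48,20],[50,0]]
[[14,20],[45,0],[48,20],[50,0]]
[[14,20],[45,0],[48,20],[50,0]]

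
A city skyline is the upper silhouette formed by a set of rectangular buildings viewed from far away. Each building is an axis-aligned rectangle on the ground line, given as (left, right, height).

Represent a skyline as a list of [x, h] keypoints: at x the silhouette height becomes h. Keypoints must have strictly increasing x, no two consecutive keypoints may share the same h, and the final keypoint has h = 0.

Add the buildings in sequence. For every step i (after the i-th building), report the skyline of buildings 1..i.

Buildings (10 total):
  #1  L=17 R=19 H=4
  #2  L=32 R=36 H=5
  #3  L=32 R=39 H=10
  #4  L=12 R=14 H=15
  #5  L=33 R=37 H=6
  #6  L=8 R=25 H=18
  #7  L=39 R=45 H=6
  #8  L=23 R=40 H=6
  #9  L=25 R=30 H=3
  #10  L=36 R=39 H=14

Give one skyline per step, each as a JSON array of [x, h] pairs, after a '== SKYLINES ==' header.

== SKYLINES ==
[[17,4],[19,0]]
[[17,4],[19,0],[32,5],[36,0]]
[[17,4],[19,0],[32,10],[39,0]]
[[12,15],[14,0],[17,4],[19,0],[32,10],[39,0]]
[[12,15],[14,0],[17,4],[19,0],[32,10],[39,0]]
[[8,18],[25,0],[32,10],[39,0]]
[[8,18],[25,0],[32,10],[39,6],[45,0]]
[[8,18],[25,6],[32,10],[39,6],[45,0]]
[[8,18],[25,6],[32,10],[39,6],[45,0]]
[[8,18],[25,6],[32,10],[36,14],[39,6],[45,0]]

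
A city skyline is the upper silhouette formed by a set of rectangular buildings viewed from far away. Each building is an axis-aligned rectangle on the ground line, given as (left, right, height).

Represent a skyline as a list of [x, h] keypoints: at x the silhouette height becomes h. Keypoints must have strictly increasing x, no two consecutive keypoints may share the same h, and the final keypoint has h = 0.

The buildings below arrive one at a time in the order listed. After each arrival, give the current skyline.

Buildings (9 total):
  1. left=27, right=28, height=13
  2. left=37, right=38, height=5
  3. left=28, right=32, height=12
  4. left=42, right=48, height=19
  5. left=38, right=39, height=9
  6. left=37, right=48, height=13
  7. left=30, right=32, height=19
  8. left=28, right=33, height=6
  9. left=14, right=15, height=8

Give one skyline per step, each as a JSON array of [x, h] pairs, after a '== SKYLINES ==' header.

== SKYLINES ==
[[27,13],[28,0]]
[[27,13],[28,0],[37,5],[38,0]]
[[27,13],[28,12],[32,0],[37,5],[38,0]]
[[27,13],[28,12],[32,0],[37,5],[38,0],[42,19],[48,0]]
[[27,13],[28,12],[32,0],[37,5],[38,9],[39,0],[42,19],[48,0]]
[[27,13],[28,12],[32,0],[37,13],[42,19],[48,0]]
[[27,13],[28,12],[30,19],[32,0],[37,13],[42,19],[48,0]]
[[27,13],[28,12],[30,19],[32,6],[33,0],[37,13],[42,19],[48,0]]
[[14,8],[15,0],[27,13],[28,12],[30,19],[32,6],[33,0],[37,13],[42,19],[48,0]]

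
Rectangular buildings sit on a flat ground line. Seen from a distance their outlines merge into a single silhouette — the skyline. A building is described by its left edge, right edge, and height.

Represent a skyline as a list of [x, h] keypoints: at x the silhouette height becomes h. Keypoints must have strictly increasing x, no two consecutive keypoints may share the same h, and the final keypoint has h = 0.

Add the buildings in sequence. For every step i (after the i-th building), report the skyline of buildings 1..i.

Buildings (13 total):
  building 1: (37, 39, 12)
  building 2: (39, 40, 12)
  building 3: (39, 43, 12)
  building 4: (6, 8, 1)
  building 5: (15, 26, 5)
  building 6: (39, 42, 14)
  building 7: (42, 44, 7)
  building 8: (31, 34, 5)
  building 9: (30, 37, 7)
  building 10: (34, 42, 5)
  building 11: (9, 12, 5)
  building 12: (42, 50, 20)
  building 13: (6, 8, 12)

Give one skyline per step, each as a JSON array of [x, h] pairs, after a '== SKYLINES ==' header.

== SKYLINES ==
[[37,12],[39,0]]
[[37,12],[40,0]]
[[37,12],[43,0]]
[[6,1],[8,0],[37,12],[43,0]]
[[6,1],[8,0],[15,5],[26,0],[37,12],[43,0]]
[[6,1],[8,0],[15,5],[26,0],[37,12],[39,14],[42,12],[43,0]]
[[6,1],[8,0],[15,5],[26,0],[37,12],[39,14],[42,12],[43,7],[44,0]]
[[6,1],[8,0],[15,5],[26,0],[31,5],[34,0],[37,12],[39,14],[42,12],[43,7],[44,0]]
[[6,1],[8,0],[15,5],[26,0],[30,7],[37,12],[39,14],[42,12],[43,7],[44,0]]
[[6,1],[8,0],[15,5],[26,0],[30,7],[37,12],[39,14],[42,12],[43,7],[44,0]]
[[6,1],[8,0],[9,5],[12,0],[15,5],[26,0],[30,7],[37,12],[39,14],[42,12],[43,7],[44,0]]
[[6,1],[8,0],[9,5],[12,0],[15,5],[26,0],[30,7],[37,12],[39,14],[42,20],[50,0]]
[[6,12],[8,0],[9,5],[12,0],[15,5],[26,0],[30,7],[37,12],[39,14],[42,20],[50,0]]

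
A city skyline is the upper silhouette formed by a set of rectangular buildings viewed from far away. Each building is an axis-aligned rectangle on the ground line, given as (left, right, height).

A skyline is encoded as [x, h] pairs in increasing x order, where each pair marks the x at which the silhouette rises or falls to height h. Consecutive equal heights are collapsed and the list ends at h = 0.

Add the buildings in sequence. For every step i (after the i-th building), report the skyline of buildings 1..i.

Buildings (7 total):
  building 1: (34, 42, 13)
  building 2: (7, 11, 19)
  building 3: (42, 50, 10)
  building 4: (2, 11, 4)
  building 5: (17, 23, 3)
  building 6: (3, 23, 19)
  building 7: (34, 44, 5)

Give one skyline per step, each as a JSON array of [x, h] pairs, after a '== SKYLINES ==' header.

== SKYLINES ==
[[34,13],[42,0]]
[[7,19],[11,0],[34,13],[42,0]]
[[7,19],[11,0],[34,13],[42,10],[50,0]]
[[2,4],[7,19],[11,0],[34,13],[42,10],[50,0]]
[[2,4],[7,19],[11,0],[17,3],[23,0],[34,13],[42,10],[50,0]]
[[2,4],[3,19],[23,0],[34,13],[42,10],[50,0]]
[[2,4],[3,19],[23,0],[34,13],[42,10],[50,0]]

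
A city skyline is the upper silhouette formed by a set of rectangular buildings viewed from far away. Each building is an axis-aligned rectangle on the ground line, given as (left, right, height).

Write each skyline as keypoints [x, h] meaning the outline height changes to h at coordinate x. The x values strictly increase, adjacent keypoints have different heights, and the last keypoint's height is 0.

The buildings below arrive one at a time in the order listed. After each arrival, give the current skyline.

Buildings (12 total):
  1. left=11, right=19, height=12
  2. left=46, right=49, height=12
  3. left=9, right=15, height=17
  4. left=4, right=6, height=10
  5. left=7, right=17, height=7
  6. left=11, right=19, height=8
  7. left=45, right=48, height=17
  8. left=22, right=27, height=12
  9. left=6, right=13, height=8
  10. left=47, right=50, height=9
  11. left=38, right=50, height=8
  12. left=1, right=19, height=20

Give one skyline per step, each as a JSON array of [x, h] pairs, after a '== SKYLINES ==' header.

== SKYLINES ==
[[11,12],[19,0]]
[[11,12],[19,0],[46,12],[49,0]]
[[9,17],[15,12],[19,0],[46,12],[49,0]]
[[4,10],[6,0],[9,17],[15,12],[19,0],[46,12],[49,0]]
[[4,10],[6,0],[7,7],[9,17],[15,12],[19,0],[46,12],[49,0]]
[[4,10],[6,0],[7,7],[9,17],[15,12],[19,0],[46,12],[49,0]]
[[4,10],[6,0],[7,7],[9,17],[15,12],[19,0],[45,17],[48,12],[49,0]]
[[4,10],[6,0],[7,7],[9,17],[15,12],[19,0],[22,12],[27,0],[45,17],[48,12],[49,0]]
[[4,10],[6,8],[9,17],[15,12],[19,0],[22,12],[27,0],[45,17],[48,12],[49,0]]
[[4,10],[6,8],[9,17],[15,12],[19,0],[22,12],[27,0],[45,17],[48,12],[49,9],[50,0]]
[[4,10],[6,8],[9,17],[15,12],[19,0],[22,12],[27,0],[38,8],[45,17],[48,12],[49,9],[50,0]]
[[1,20],[19,0],[22,12],[27,0],[38,8],[45,17],[48,12],[49,9],[50,0]]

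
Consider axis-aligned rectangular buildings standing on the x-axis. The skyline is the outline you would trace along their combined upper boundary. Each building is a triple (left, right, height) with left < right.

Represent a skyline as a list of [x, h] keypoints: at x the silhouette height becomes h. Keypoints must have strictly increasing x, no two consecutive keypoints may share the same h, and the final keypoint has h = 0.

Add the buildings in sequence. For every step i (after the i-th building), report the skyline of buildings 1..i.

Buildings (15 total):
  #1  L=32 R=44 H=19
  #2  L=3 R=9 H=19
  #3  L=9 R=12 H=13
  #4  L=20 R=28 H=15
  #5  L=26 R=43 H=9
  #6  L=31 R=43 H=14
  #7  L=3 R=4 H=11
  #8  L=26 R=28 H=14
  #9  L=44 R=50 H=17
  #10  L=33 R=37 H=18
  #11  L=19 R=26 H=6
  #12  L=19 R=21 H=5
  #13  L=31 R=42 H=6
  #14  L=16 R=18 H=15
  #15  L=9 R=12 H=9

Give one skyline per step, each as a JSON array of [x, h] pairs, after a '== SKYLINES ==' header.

== SKYLINES ==
[[32,19],[44,0]]
[[3,19],[9,0],[32,19],[44,0]]
[[3,19],[9,13],[12,0],[32,19],[44,0]]
[[3,19],[9,13],[12,0],[20,15],[28,0],[32,19],[44,0]]
[[3,19],[9,13],[12,0],[20,15],[28,9],[32,19],[44,0]]
[[3,19],[9,13],[12,0],[20,15],[28,9],[31,14],[32,19],[44,0]]
[[3,19],[9,13],[12,0],[20,15],[28,9],[31,14],[32,19],[44,0]]
[[3,19],[9,13],[12,0],[20,15],[28,9],[31,14],[32,19],[44,0]]
[[3,19],[9,13],[12,0],[20,15],[28,9],[31,14],[32,19],[44,17],[50,0]]
[[3,19],[9,13],[12,0],[20,15],[28,9],[31,14],[32,19],[44,17],[50,0]]
[[3,19],[9,13],[12,0],[19,6],[20,15],[28,9],[31,14],[32,19],[44,17],[50,0]]
[[3,19],[9,13],[12,0],[19,6],[20,15],[28,9],[31,14],[32,19],[44,17],[50,0]]
[[3,19],[9,13],[12,0],[19,6],[20,15],[28,9],[31,14],[32,19],[44,17],[50,0]]
[[3,19],[9,13],[12,0],[16,15],[18,0],[19,6],[20,15],[28,9],[31,14],[32,19],[44,17],[50,0]]
[[3,19],[9,13],[12,0],[16,15],[18,0],[19,6],[20,15],[28,9],[31,14],[32,19],[44,17],[50,0]]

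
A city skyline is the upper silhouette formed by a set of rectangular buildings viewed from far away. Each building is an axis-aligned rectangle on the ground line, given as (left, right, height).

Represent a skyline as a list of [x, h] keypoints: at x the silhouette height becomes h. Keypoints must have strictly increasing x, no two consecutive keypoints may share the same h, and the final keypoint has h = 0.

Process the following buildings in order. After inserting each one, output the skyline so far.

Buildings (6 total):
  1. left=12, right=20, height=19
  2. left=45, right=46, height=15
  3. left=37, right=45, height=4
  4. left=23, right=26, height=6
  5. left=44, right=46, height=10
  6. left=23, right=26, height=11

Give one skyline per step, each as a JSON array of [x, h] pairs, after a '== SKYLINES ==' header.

== SKYLINES ==
[[12,19],[20,0]]
[[12,19],[20,0],[45,15],[46,0]]
[[12,19],[20,0],[37,4],[45,15],[46,0]]
[[12,19],[20,0],[23,6],[26,0],[37,4],[45,15],[46,0]]
[[12,19],[20,0],[23,6],[26,0],[37,4],[44,10],[45,15],[46,0]]
[[12,19],[20,0],[23,11],[26,0],[37,4],[44,10],[45,15],[46,0]]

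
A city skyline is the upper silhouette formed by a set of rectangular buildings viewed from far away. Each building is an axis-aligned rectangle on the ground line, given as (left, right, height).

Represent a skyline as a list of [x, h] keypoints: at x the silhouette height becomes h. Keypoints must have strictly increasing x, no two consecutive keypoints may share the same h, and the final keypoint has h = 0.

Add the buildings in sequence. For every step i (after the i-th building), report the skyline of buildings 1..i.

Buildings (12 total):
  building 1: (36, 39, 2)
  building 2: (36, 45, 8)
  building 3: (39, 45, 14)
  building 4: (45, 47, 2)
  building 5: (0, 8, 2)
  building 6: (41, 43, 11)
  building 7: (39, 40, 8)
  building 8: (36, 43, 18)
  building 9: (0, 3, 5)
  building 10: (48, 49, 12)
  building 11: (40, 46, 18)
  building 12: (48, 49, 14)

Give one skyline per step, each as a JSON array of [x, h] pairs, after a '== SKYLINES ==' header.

== SKYLINES ==
[[36,2],[39,0]]
[[36,8],[45,0]]
[[36,8],[39,14],[45,0]]
[[36,8],[39,14],[45,2],[47,0]]
[[0,2],[8,0],[36,8],[39,14],[45,2],[47,0]]
[[0,2],[8,0],[36,8],[39,14],[45,2],[47,0]]
[[0,2],[8,0],[36,8],[39,14],[45,2],[47,0]]
[[0,2],[8,0],[36,18],[43,14],[45,2],[47,0]]
[[0,5],[3,2],[8,0],[36,18],[43,14],[45,2],[47,0]]
[[0,5],[3,2],[8,0],[36,18],[43,14],[45,2],[47,0],[48,12],[49,0]]
[[0,5],[3,2],[8,0],[36,18],[46,2],[47,0],[48,12],[49,0]]
[[0,5],[3,2],[8,0],[36,18],[46,2],[47,0],[48,14],[49,0]]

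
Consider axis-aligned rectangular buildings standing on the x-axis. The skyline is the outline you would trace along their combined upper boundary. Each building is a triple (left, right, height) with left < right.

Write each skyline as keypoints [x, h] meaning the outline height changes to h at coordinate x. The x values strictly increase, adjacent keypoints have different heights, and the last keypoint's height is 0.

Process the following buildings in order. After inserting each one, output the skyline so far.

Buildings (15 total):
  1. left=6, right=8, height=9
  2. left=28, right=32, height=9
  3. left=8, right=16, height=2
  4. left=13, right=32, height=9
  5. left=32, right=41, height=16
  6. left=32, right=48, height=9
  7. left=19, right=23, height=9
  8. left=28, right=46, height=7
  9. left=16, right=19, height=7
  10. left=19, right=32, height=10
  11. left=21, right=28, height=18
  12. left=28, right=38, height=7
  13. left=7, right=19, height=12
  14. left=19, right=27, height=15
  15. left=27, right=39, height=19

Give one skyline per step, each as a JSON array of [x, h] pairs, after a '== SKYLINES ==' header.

== SKYLINES ==
[[6,9],[8,0]]
[[6,9],[8,0],[28,9],[32,0]]
[[6,9],[8,2],[16,0],[28,9],[32,0]]
[[6,9],[8,2],[13,9],[32,0]]
[[6,9],[8,2],[13,9],[32,16],[41,0]]
[[6,9],[8,2],[13,9],[32,16],[41,9],[48,0]]
[[6,9],[8,2],[13,9],[32,16],[41,9],[48,0]]
[[6,9],[8,2],[13,9],[32,16],[41,9],[48,0]]
[[6,9],[8,2],[13,9],[32,16],[41,9],[48,0]]
[[6,9],[8,2],[13,9],[19,10],[32,16],[41,9],[48,0]]
[[6,9],[8,2],[13,9],[19,10],[21,18],[28,10],[32,16],[41,9],[48,0]]
[[6,9],[8,2],[13,9],[19,10],[21,18],[28,10],[32,16],[41,9],[48,0]]
[[6,9],[7,12],[19,10],[21,18],[28,10],[32,16],[41,9],[48,0]]
[[6,9],[7,12],[19,15],[21,18],[28,10],[32,16],[41,9],[48,0]]
[[6,9],[7,12],[19,15],[21,18],[27,19],[39,16],[41,9],[48,0]]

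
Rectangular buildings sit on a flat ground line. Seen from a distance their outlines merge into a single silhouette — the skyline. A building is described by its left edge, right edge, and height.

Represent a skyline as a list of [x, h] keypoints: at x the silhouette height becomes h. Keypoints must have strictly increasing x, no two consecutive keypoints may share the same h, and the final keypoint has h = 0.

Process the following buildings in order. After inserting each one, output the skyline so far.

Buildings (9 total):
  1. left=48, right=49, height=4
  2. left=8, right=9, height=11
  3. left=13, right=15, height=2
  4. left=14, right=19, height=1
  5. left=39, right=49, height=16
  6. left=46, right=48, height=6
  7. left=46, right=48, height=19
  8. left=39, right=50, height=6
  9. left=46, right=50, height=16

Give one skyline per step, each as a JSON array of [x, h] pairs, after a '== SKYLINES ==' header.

== SKYLINES ==
[[48,4],[49,0]]
[[8,11],[9,0],[48,4],[49,0]]
[[8,11],[9,0],[13,2],[15,0],[48,4],[49,0]]
[[8,11],[9,0],[13,2],[15,1],[19,0],[48,4],[49,0]]
[[8,11],[9,0],[13,2],[15,1],[19,0],[39,16],[49,0]]
[[8,11],[9,0],[13,2],[15,1],[19,0],[39,16],[49,0]]
[[8,11],[9,0],[13,2],[15,1],[19,0],[39,16],[46,19],[48,16],[49,0]]
[[8,11],[9,0],[13,2],[15,1],[19,0],[39,16],[46,19],[48,16],[49,6],[50,0]]
[[8,11],[9,0],[13,2],[15,1],[19,0],[39,16],[46,19],[48,16],[50,0]]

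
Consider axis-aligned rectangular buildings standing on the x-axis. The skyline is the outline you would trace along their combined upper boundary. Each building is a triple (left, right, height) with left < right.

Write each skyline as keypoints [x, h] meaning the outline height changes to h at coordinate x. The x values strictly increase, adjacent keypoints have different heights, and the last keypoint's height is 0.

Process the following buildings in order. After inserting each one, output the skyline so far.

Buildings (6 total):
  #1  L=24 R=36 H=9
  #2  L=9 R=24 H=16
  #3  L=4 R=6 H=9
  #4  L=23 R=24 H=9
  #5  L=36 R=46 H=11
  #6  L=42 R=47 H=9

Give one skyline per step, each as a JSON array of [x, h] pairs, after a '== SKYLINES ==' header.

== SKYLINES ==
[[24,9],[36,0]]
[[9,16],[24,9],[36,0]]
[[4,9],[6,0],[9,16],[24,9],[36,0]]
[[4,9],[6,0],[9,16],[24,9],[36,0]]
[[4,9],[6,0],[9,16],[24,9],[36,11],[46,0]]
[[4,9],[6,0],[9,16],[24,9],[36,11],[46,9],[47,0]]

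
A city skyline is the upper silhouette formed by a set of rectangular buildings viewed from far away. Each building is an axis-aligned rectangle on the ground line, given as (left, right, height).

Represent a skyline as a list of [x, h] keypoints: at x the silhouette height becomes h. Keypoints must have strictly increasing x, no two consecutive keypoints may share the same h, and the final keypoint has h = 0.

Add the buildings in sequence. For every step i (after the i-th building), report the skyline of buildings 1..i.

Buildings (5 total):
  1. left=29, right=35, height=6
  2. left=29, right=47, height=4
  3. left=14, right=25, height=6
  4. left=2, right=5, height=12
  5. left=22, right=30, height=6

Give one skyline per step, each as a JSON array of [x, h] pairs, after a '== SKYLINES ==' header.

== SKYLINES ==
[[29,6],[35,0]]
[[29,6],[35,4],[47,0]]
[[14,6],[25,0],[29,6],[35,4],[47,0]]
[[2,12],[5,0],[14,6],[25,0],[29,6],[35,4],[47,0]]
[[2,12],[5,0],[14,6],[35,4],[47,0]]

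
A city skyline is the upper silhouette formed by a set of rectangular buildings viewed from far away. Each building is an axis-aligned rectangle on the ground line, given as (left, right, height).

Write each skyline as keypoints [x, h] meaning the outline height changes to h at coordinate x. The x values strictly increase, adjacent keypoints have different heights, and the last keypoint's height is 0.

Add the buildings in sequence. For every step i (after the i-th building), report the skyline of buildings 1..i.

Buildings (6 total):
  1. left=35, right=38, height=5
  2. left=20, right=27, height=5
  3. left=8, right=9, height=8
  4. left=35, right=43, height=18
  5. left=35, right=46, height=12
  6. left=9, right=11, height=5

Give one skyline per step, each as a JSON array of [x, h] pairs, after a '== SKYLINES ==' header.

== SKYLINES ==
[[35,5],[38,0]]
[[20,5],[27,0],[35,5],[38,0]]
[[8,8],[9,0],[20,5],[27,0],[35,5],[38,0]]
[[8,8],[9,0],[20,5],[27,0],[35,18],[43,0]]
[[8,8],[9,0],[20,5],[27,0],[35,18],[43,12],[46,0]]
[[8,8],[9,5],[11,0],[20,5],[27,0],[35,18],[43,12],[46,0]]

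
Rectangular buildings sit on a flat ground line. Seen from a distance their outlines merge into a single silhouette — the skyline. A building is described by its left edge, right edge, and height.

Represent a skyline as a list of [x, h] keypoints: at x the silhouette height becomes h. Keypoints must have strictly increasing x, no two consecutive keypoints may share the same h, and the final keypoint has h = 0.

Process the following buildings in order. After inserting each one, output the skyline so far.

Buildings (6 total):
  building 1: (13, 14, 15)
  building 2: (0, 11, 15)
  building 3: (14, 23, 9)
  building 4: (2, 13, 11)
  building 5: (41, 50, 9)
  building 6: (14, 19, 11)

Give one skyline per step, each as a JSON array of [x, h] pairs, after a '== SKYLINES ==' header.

== SKYLINES ==
[[13,15],[14,0]]
[[0,15],[11,0],[13,15],[14,0]]
[[0,15],[11,0],[13,15],[14,9],[23,0]]
[[0,15],[11,11],[13,15],[14,9],[23,0]]
[[0,15],[11,11],[13,15],[14,9],[23,0],[41,9],[50,0]]
[[0,15],[11,11],[13,15],[14,11],[19,9],[23,0],[41,9],[50,0]]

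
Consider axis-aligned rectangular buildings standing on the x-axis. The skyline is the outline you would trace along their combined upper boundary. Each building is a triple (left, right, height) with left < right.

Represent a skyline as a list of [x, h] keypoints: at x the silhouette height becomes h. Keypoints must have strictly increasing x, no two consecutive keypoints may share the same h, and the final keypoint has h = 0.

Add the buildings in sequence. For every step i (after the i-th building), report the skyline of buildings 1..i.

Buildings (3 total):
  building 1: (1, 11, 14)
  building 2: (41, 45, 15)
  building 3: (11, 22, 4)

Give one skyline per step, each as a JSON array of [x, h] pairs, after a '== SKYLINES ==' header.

== SKYLINES ==
[[1,14],[11,0]]
[[1,14],[11,0],[41,15],[45,0]]
[[1,14],[11,4],[22,0],[41,15],[45,0]]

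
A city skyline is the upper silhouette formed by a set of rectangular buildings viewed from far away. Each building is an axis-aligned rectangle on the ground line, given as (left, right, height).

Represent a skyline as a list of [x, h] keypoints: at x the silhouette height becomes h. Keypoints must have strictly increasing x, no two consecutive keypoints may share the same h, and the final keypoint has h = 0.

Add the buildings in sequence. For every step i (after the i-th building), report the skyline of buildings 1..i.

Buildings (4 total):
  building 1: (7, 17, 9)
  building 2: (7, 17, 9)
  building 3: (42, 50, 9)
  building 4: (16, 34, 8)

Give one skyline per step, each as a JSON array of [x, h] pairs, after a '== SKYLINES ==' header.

== SKYLINES ==
[[7,9],[17,0]]
[[7,9],[17,0]]
[[7,9],[17,0],[42,9],[50,0]]
[[7,9],[17,8],[34,0],[42,9],[50,0]]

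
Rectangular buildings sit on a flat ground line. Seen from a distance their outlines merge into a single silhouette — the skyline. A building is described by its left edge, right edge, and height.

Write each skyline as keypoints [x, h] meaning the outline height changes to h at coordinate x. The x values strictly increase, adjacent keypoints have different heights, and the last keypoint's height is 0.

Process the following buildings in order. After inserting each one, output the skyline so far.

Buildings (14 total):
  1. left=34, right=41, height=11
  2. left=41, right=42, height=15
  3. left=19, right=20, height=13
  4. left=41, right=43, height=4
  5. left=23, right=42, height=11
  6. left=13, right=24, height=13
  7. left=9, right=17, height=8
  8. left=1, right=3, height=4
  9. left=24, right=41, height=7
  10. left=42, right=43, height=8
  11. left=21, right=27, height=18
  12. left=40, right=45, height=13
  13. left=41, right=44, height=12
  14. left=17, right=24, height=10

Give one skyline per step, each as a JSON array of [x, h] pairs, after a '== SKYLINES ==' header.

== SKYLINES ==
[[34,11],[41,0]]
[[34,11],[41,15],[42,0]]
[[19,13],[20,0],[34,11],[41,15],[42,0]]
[[19,13],[20,0],[34,11],[41,15],[42,4],[43,0]]
[[19,13],[20,0],[23,11],[41,15],[42,4],[43,0]]
[[13,13],[24,11],[41,15],[42,4],[43,0]]
[[9,8],[13,13],[24,11],[41,15],[42,4],[43,0]]
[[1,4],[3,0],[9,8],[13,13],[24,11],[41,15],[42,4],[43,0]]
[[1,4],[3,0],[9,8],[13,13],[24,11],[41,15],[42,4],[43,0]]
[[1,4],[3,0],[9,8],[13,13],[24,11],[41,15],[42,8],[43,0]]
[[1,4],[3,0],[9,8],[13,13],[21,18],[27,11],[41,15],[42,8],[43,0]]
[[1,4],[3,0],[9,8],[13,13],[21,18],[27,11],[40,13],[41,15],[42,13],[45,0]]
[[1,4],[3,0],[9,8],[13,13],[21,18],[27,11],[40,13],[41,15],[42,13],[45,0]]
[[1,4],[3,0],[9,8],[13,13],[21,18],[27,11],[40,13],[41,15],[42,13],[45,0]]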